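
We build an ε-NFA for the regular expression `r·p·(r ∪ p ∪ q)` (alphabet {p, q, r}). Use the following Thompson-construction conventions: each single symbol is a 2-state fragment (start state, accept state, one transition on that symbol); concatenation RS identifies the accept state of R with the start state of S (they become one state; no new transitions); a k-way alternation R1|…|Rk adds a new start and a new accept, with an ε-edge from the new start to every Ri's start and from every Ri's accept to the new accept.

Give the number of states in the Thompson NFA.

10

Building bottom-up:
Each of the 5 symbol leaves contributes a 2-state fragment.
  r ∪ p ∪ q : 8 states
  r·p·(r ∪ p ∪ q) : 10 states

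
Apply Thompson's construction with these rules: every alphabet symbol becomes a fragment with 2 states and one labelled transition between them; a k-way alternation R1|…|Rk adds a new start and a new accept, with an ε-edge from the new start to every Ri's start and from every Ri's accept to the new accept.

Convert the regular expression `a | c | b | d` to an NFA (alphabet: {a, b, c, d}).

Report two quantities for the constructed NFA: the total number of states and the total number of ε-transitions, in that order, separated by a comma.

10, 8

Bottom-up over the parse tree:
Each of the 4 symbol leaves contributes 2 states and 0 ε-transitions.
  a | c | b | d : 10 states, 8 ε-transitions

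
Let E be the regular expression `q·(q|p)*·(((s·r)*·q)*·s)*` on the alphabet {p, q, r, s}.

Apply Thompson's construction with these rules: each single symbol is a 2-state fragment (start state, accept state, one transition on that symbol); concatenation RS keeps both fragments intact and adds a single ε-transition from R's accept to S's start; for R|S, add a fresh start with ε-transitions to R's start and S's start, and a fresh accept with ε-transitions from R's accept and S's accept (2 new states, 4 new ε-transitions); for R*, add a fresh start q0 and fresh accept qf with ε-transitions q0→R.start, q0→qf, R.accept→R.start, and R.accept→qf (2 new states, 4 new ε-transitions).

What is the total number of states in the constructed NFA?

Bottom-up over the parse tree:
Each of the 7 symbol leaves contributes a 2-state fragment.
  q|p — 6 states
  (q|p)* — 8 states
  s·r — 4 states
  (s·r)* — 6 states
  (s·r)*·q — 8 states
  ((s·r)*·q)* — 10 states
  ((s·r)*·q)*·s — 12 states
  (((s·r)*·q)*·s)* — 14 states
  q·(q|p)*·(((s·r)*·q)*·s)* — 24 states

24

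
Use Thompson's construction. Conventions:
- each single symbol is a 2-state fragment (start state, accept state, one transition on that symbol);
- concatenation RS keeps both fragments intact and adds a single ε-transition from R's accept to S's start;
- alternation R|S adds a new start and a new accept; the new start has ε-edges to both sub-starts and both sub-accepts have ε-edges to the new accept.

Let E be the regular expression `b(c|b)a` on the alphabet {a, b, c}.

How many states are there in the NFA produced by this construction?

10

By structural recursion:
Each of the 4 symbol leaves contributes a 2-state fragment.
  c|b : 6 states
  b(c|b)a : 10 states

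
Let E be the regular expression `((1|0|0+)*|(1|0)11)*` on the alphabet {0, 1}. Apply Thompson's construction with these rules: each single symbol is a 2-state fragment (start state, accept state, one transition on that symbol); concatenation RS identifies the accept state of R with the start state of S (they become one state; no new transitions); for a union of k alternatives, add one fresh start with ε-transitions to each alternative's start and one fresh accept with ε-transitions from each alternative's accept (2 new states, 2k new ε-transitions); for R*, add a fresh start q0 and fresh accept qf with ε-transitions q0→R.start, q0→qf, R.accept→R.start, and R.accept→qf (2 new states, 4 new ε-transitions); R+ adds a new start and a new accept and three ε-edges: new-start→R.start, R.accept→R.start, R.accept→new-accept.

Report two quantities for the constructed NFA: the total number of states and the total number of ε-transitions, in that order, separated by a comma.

Building bottom-up:
Each of the 7 symbol leaves contributes 2 states and 0 ε-transitions.
  0+ → 4 states, 3 ε-transitions
  1|0|0+ → 10 states, 9 ε-transitions
  (1|0|0+)* → 12 states, 13 ε-transitions
  1|0 → 6 states, 4 ε-transitions
  (1|0)11 → 8 states, 4 ε-transitions
  (1|0|0+)*|(1|0)11 → 22 states, 21 ε-transitions
  ((1|0|0+)*|(1|0)11)* → 24 states, 25 ε-transitions

24, 25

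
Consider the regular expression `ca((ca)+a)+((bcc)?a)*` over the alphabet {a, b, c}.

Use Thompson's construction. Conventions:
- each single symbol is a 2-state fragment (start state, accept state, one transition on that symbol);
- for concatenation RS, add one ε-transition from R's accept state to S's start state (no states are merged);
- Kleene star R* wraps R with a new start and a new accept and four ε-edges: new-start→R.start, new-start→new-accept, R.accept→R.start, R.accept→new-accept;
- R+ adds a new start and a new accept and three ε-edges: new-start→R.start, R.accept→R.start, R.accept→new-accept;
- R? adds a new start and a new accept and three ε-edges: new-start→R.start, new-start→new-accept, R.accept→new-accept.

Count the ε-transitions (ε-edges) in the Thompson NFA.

Recursing over subexpressions:
Each of the 9 symbol leaves contributes 0 ε-transitions.
  ca = 1 ε-transition
  (ca)+ = 4 ε-transitions
  (ca)+a = 5 ε-transitions
  ((ca)+a)+ = 8 ε-transitions
  bcc = 2 ε-transitions
  (bcc)? = 5 ε-transitions
  (bcc)?a = 6 ε-transitions
  ((bcc)?a)* = 10 ε-transitions
  ca((ca)+a)+((bcc)?a)* = 21 ε-transitions

21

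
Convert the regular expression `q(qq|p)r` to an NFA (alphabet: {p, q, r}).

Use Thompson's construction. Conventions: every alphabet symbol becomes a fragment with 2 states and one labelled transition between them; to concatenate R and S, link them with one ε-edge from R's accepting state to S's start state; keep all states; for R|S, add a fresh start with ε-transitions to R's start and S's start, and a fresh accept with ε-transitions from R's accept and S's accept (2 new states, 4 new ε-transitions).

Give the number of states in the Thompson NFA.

12

Building bottom-up:
Each of the 5 symbol leaves contributes a 2-state fragment.
  qq = 4 states
  qq|p = 8 states
  q(qq|p)r = 12 states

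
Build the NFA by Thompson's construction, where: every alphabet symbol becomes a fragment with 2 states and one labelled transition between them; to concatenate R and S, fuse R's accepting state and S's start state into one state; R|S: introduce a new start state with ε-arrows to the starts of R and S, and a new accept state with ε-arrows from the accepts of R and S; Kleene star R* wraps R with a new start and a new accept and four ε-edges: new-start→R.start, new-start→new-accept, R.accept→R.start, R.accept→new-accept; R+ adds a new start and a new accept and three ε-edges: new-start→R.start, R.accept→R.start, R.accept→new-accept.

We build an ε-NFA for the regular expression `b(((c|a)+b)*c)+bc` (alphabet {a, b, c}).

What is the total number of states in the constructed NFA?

Recursing over subexpressions:
Each of the 7 symbol leaves contributes a 2-state fragment.
  c|a = 6 states
  (c|a)+ = 8 states
  (c|a)+b = 9 states
  ((c|a)+b)* = 11 states
  ((c|a)+b)*c = 12 states
  (((c|a)+b)*c)+ = 14 states
  b(((c|a)+b)*c)+bc = 17 states

17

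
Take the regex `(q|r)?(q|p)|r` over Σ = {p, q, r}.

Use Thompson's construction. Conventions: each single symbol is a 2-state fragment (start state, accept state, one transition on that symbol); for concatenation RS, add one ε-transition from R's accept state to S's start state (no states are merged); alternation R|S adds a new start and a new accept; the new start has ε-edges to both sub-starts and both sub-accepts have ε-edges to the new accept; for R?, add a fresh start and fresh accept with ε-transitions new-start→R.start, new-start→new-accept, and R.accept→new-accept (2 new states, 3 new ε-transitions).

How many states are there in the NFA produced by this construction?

By structural recursion:
Each of the 5 symbol leaves contributes a 2-state fragment.
  q|r — 6 states
  (q|r)? — 8 states
  q|p — 6 states
  (q|r)?(q|p) — 14 states
  (q|r)?(q|p)|r — 18 states

18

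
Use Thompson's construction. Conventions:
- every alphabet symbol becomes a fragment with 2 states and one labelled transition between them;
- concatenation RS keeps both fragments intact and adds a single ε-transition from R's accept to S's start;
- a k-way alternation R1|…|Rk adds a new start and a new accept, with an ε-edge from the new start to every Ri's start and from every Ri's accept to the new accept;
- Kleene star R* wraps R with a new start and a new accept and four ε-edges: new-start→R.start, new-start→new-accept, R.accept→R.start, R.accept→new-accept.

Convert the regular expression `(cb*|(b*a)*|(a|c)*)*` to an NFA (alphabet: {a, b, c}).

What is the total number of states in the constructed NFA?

Recursing over subexpressions:
Each of the 6 symbol leaves contributes a 2-state fragment.
  b* = 4 states
  cb* = 6 states
  b* = 4 states
  b*a = 6 states
  (b*a)* = 8 states
  a|c = 6 states
  (a|c)* = 8 states
  cb*|(b*a)*|(a|c)* = 24 states
  (cb*|(b*a)*|(a|c)*)* = 26 states

26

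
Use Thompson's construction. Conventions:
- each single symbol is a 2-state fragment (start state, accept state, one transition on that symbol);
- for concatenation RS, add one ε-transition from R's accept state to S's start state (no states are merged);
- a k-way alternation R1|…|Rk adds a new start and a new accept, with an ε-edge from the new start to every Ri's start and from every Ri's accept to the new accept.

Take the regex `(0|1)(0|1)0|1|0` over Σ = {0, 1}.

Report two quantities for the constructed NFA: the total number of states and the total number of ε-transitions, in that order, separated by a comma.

Building bottom-up:
Each of the 7 symbol leaves contributes 2 states and 0 ε-transitions.
  0|1 = 6 states, 4 ε-transitions
  0|1 = 6 states, 4 ε-transitions
  (0|1)(0|1)0 = 14 states, 10 ε-transitions
  (0|1)(0|1)0|1|0 = 20 states, 16 ε-transitions

20, 16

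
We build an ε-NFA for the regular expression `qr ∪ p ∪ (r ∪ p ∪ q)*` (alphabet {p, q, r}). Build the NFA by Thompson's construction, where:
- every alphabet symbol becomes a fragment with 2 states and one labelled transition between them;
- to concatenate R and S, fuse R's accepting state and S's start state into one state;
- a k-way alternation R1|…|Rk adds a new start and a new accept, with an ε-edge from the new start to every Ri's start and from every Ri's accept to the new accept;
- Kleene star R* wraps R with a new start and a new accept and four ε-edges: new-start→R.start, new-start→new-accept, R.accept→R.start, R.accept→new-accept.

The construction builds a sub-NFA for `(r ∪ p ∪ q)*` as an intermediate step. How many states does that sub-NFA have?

10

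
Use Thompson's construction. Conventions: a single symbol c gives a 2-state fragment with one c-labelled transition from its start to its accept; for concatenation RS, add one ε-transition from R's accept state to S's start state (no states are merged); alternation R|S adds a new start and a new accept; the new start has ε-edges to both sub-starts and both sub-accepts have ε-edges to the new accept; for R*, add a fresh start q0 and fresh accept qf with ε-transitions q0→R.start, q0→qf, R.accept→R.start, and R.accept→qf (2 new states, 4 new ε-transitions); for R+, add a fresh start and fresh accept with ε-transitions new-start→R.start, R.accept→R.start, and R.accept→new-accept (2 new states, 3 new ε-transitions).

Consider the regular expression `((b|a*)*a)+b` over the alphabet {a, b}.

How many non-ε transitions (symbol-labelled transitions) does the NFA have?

Building bottom-up:
Each of the 4 symbol leaves contributes exactly 1 symbol transition.
  a* — 1 symbol transition
  b|a* — 2 symbol transitions
  (b|a*)* — 2 symbol transitions
  (b|a*)*a — 3 symbol transitions
  ((b|a*)*a)+ — 3 symbol transitions
  ((b|a*)*a)+b — 4 symbol transitions

4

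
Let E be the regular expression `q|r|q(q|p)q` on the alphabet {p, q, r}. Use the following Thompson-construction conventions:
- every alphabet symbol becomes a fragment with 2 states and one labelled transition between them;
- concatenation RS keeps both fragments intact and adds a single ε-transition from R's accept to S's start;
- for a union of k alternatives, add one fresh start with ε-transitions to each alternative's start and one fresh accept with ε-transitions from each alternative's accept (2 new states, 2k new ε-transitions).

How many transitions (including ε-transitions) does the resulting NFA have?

18

Building bottom-up:
Each of the 6 symbol leaves contributes 1 transition (1 symbol, 0 ε).
  q|p = 6 transitions (2 symbol, 4 ε)
  q(q|p)q = 10 transitions (4 symbol, 6 ε)
  q|r|q(q|p)q = 18 transitions (6 symbol, 12 ε)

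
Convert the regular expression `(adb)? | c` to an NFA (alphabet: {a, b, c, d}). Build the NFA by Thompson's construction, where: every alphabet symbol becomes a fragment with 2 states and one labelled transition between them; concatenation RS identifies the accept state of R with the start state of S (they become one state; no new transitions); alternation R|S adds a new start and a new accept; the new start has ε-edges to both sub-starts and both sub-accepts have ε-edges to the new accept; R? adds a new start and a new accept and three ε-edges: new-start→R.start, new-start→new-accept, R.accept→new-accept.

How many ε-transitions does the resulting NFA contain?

Bottom-up over the parse tree:
Each of the 4 symbol leaves contributes 0 ε-transitions.
  adb : 0 ε-transitions
  (adb)? : 3 ε-transitions
  (adb)? | c : 7 ε-transitions

7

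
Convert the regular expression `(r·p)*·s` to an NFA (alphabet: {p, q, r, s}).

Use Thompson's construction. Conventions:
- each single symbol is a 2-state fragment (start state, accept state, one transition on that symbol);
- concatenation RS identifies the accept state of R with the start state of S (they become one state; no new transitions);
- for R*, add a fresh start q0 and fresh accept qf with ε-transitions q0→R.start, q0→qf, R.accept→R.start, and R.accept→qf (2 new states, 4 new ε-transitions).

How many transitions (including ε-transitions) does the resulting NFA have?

7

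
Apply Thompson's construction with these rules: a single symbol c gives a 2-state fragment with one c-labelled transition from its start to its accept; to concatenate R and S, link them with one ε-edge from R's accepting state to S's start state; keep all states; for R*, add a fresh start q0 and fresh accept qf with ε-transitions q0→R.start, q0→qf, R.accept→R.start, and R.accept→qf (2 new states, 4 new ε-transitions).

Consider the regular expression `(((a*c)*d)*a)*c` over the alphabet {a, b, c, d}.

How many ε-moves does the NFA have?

20

Building bottom-up:
Each of the 5 symbol leaves contributes 0 ε-transitions.
  a* → 4 ε-transitions
  a*c → 5 ε-transitions
  (a*c)* → 9 ε-transitions
  (a*c)*d → 10 ε-transitions
  ((a*c)*d)* → 14 ε-transitions
  ((a*c)*d)*a → 15 ε-transitions
  (((a*c)*d)*a)* → 19 ε-transitions
  (((a*c)*d)*a)*c → 20 ε-transitions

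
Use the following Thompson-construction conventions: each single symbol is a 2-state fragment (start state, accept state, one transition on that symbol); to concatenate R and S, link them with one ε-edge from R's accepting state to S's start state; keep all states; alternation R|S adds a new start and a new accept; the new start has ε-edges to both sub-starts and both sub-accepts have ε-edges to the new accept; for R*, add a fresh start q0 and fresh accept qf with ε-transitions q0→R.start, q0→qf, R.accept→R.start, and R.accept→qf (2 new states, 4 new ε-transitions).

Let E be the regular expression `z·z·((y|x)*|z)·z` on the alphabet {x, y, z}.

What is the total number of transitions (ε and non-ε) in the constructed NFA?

21

Per subexpression:
Each of the 6 symbol leaves contributes 1 transition (1 symbol, 0 ε).
  y|x — 6 transitions (2 symbol, 4 ε)
  (y|x)* — 10 transitions (2 symbol, 8 ε)
  (y|x)*|z — 15 transitions (3 symbol, 12 ε)
  z·z·((y|x)*|z)·z — 21 transitions (6 symbol, 15 ε)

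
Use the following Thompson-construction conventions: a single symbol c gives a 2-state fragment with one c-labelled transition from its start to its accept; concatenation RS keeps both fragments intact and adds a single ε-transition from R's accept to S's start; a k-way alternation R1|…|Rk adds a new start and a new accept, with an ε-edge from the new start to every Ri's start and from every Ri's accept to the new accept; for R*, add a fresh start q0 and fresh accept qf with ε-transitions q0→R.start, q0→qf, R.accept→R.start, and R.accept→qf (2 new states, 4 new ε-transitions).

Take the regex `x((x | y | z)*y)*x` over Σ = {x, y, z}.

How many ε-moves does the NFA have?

17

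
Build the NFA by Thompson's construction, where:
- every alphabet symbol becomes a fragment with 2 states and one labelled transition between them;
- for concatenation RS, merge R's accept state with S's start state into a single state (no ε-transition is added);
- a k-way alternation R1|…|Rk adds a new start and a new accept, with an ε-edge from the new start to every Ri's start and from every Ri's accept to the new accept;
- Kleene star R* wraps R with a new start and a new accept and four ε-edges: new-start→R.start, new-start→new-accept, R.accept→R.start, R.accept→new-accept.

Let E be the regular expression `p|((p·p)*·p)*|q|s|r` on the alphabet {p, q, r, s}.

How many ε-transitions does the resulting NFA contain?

18

Building bottom-up:
Each of the 7 symbol leaves contributes 0 ε-transitions.
  p·p — 0 ε-transitions
  (p·p)* — 4 ε-transitions
  (p·p)*·p — 4 ε-transitions
  ((p·p)*·p)* — 8 ε-transitions
  p|((p·p)*·p)*|q|s|r — 18 ε-transitions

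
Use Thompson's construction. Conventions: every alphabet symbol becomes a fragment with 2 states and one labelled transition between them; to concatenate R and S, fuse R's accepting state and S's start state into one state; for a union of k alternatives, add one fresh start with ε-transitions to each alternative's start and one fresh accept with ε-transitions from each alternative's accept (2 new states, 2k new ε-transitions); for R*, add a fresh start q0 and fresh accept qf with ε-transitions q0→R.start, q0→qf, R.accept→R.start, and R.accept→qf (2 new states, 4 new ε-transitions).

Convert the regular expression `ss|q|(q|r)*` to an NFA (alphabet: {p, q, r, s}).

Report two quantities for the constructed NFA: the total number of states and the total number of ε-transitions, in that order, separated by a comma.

Recursing over subexpressions:
Each of the 5 symbol leaves contributes 2 states and 0 ε-transitions.
  ss = 3 states, 0 ε-transitions
  q|r = 6 states, 4 ε-transitions
  (q|r)* = 8 states, 8 ε-transitions
  ss|q|(q|r)* = 15 states, 14 ε-transitions

15, 14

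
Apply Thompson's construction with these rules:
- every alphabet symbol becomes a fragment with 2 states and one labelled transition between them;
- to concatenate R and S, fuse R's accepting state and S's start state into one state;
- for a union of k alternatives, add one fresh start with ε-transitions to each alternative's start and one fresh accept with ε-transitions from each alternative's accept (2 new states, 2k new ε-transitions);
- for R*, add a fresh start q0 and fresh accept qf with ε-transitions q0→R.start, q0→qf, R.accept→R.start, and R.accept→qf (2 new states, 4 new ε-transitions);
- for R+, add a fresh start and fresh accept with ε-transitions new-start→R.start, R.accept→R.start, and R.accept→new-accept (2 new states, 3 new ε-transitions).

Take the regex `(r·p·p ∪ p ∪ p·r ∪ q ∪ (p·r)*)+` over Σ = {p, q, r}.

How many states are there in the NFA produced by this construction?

20

Recursing over subexpressions:
Each of the 9 symbol leaves contributes a 2-state fragment.
  r·p·p → 4 states
  p·r → 3 states
  p·r → 3 states
  (p·r)* → 5 states
  r·p·p ∪ p ∪ p·r ∪ q ∪ (p·r)* → 18 states
  (r·p·p ∪ p ∪ p·r ∪ q ∪ (p·r)*)+ → 20 states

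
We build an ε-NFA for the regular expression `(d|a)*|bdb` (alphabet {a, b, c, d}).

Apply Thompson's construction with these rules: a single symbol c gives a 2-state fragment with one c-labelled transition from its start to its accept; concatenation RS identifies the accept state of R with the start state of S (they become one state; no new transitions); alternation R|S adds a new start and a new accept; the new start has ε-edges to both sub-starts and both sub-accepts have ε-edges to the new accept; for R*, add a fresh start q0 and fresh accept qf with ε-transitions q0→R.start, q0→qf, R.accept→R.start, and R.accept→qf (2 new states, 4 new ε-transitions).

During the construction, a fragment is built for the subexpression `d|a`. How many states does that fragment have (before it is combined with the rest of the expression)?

6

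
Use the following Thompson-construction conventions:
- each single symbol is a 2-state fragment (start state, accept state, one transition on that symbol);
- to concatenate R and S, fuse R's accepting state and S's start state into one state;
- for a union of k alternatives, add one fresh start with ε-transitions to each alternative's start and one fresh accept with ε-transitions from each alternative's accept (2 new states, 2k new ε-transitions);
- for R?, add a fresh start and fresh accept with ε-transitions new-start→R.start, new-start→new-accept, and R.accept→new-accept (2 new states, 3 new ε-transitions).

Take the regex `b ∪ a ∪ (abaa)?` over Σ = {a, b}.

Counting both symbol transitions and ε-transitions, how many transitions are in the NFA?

15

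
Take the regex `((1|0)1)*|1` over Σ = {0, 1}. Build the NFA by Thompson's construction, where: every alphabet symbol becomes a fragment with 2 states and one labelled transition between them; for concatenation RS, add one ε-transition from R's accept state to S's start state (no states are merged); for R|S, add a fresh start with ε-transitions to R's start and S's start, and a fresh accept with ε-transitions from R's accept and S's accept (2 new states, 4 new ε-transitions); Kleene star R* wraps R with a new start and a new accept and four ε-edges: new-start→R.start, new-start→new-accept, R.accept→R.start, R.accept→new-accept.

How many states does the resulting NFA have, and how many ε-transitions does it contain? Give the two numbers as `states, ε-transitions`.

14, 13

Bottom-up over the parse tree:
Each of the 4 symbol leaves contributes 2 states and 0 ε-transitions.
  1|0 → 6 states, 4 ε-transitions
  (1|0)1 → 8 states, 5 ε-transitions
  ((1|0)1)* → 10 states, 9 ε-transitions
  ((1|0)1)*|1 → 14 states, 13 ε-transitions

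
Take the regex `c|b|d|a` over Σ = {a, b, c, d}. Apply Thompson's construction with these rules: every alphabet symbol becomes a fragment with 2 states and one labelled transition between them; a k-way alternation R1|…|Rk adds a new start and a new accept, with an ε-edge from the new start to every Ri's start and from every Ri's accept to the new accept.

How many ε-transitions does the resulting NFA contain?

Per subexpression:
Each of the 4 symbol leaves contributes 0 ε-transitions.
  c|b|d|a : 8 ε-transitions

8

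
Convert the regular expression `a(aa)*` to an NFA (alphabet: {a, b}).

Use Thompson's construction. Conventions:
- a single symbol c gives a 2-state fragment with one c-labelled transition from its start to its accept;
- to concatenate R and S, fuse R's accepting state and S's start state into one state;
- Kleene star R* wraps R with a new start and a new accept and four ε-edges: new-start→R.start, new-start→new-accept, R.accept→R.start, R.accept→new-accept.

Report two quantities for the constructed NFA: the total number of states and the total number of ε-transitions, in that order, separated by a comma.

Building bottom-up:
Each of the 3 symbol leaves contributes 2 states and 0 ε-transitions.
  aa — 3 states, 0 ε-transitions
  (aa)* — 5 states, 4 ε-transitions
  a(aa)* — 6 states, 4 ε-transitions

6, 4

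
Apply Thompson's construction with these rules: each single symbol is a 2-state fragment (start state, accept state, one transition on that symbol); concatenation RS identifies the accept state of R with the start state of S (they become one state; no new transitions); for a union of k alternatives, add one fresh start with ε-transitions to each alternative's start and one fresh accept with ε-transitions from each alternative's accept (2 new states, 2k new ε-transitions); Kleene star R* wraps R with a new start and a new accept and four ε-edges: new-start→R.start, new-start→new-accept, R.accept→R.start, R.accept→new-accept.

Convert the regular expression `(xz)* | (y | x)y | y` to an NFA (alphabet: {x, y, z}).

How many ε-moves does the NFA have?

14

By structural recursion:
Each of the 6 symbol leaves contributes 0 ε-transitions.
  xz — 0 ε-transitions
  (xz)* — 4 ε-transitions
  y | x — 4 ε-transitions
  (y | x)y — 4 ε-transitions
  (xz)* | (y | x)y | y — 14 ε-transitions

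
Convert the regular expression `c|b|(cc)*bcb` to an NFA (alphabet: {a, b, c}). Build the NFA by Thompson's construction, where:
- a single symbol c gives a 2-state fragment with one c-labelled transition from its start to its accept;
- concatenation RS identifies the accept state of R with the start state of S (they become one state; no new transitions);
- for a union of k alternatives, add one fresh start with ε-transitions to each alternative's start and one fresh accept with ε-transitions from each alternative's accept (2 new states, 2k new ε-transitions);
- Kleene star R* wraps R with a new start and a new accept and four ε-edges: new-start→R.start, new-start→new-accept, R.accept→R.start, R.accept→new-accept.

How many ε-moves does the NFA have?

10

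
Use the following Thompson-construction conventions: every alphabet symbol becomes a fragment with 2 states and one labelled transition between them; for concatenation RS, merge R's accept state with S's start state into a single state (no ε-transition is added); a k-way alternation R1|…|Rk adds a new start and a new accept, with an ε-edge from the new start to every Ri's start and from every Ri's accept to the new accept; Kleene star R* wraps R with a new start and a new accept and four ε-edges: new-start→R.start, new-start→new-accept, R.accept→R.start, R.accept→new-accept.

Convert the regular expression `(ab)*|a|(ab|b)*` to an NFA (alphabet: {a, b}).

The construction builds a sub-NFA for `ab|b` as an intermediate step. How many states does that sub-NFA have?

Fragment for `ab|b`:
Each of the 3 symbol leaves contributes a 2-state fragment.
  ab — 3 states
  ab|b — 7 states

7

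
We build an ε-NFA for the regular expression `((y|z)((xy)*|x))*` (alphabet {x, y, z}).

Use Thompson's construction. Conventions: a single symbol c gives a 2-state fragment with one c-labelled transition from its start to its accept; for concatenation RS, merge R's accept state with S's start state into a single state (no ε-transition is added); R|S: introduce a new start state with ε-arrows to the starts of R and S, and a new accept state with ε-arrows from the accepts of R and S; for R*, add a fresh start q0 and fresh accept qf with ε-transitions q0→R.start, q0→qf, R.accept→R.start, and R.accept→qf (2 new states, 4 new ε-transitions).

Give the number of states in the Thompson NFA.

16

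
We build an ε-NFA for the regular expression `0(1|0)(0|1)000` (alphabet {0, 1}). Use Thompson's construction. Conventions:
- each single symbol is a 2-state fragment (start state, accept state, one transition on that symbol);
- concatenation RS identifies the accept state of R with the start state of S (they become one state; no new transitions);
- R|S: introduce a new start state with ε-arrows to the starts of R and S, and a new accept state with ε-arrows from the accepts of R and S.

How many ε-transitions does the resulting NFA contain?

8

Building bottom-up:
Each of the 8 symbol leaves contributes 0 ε-transitions.
  1|0 → 4 ε-transitions
  0|1 → 4 ε-transitions
  0(1|0)(0|1)000 → 8 ε-transitions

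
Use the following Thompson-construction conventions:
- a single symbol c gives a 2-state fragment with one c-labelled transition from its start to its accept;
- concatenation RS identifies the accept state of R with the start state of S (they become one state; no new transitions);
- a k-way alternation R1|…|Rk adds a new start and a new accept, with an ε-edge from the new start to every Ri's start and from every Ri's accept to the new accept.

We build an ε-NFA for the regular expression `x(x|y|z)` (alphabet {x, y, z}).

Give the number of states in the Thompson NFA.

Bottom-up over the parse tree:
Each of the 4 symbol leaves contributes a 2-state fragment.
  x|y|z = 8 states
  x(x|y|z) = 9 states

9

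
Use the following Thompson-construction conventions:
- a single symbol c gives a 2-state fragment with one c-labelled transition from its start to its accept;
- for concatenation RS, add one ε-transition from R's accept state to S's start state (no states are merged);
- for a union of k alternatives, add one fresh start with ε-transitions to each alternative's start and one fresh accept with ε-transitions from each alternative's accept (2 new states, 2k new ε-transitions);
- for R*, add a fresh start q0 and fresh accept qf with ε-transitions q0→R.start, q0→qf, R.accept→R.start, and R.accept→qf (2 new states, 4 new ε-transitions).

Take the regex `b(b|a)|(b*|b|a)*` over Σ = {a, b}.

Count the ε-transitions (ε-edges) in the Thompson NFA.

23

Recursing over subexpressions:
Each of the 6 symbol leaves contributes 0 ε-transitions.
  b|a — 4 ε-transitions
  b(b|a) — 5 ε-transitions
  b* — 4 ε-transitions
  b*|b|a — 10 ε-transitions
  (b*|b|a)* — 14 ε-transitions
  b(b|a)|(b*|b|a)* — 23 ε-transitions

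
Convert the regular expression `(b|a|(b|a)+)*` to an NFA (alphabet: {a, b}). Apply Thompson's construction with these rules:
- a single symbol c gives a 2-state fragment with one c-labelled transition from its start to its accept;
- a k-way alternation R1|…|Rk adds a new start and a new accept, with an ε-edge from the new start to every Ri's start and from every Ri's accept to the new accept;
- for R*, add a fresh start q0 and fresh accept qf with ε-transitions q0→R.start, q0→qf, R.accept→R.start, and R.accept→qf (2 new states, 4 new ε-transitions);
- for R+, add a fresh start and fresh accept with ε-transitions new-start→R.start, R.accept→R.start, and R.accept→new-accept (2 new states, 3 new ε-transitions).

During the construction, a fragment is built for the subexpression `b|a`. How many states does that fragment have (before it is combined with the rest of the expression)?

6

Fragment for `b|a`:
Each of the 2 symbol leaves contributes a 2-state fragment.
  b|a : 6 states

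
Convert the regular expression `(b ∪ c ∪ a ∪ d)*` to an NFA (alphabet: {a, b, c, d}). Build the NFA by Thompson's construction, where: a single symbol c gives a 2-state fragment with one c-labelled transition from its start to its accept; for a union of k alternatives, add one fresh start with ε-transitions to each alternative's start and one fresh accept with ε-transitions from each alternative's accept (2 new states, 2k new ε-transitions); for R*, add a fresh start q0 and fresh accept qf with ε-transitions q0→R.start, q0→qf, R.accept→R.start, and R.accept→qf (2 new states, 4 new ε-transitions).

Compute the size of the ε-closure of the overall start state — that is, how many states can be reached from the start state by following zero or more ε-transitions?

7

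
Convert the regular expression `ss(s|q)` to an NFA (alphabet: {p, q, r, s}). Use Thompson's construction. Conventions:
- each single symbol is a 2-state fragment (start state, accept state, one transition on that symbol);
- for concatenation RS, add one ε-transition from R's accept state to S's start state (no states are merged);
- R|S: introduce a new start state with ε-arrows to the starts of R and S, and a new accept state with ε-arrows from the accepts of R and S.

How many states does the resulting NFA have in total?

10

By structural recursion:
Each of the 4 symbol leaves contributes a 2-state fragment.
  s|q → 6 states
  ss(s|q) → 10 states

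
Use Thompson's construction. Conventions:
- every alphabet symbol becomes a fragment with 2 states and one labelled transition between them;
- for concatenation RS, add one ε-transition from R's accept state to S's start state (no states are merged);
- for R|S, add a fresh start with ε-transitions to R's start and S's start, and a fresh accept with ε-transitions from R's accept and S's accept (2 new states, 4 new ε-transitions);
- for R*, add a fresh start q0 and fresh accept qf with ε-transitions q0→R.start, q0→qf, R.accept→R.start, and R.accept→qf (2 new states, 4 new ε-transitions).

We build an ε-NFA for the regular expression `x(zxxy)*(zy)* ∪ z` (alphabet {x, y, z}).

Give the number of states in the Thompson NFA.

22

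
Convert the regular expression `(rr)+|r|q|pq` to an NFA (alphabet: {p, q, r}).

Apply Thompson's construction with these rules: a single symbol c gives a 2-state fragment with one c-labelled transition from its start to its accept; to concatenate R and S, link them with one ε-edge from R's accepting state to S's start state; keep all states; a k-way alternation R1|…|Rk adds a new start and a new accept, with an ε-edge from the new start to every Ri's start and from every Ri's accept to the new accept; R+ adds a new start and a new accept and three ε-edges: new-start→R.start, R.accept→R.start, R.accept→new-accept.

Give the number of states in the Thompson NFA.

16

Per subexpression:
Each of the 6 symbol leaves contributes a 2-state fragment.
  rr : 4 states
  (rr)+ : 6 states
  pq : 4 states
  (rr)+|r|q|pq : 16 states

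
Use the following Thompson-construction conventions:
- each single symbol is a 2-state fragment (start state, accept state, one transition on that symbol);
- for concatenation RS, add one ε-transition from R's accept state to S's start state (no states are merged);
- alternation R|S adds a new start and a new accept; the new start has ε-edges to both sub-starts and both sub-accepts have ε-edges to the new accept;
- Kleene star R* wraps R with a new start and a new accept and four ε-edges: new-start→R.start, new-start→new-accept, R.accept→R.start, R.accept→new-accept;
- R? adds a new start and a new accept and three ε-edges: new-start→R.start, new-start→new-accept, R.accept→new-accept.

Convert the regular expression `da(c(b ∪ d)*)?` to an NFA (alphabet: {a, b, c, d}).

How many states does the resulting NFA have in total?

16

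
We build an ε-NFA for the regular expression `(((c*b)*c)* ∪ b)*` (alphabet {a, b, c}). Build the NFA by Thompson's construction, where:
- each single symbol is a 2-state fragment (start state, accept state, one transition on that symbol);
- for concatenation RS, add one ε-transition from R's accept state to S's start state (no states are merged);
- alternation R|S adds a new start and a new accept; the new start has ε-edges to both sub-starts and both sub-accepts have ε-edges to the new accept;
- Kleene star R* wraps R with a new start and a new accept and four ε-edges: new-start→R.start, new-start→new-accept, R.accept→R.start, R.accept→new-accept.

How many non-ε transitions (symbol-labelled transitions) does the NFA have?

Bottom-up over the parse tree:
Each of the 4 symbol leaves contributes exactly 1 symbol transition.
  c* : 1 symbol transition
  c*b : 2 symbol transitions
  (c*b)* : 2 symbol transitions
  (c*b)*c : 3 symbol transitions
  ((c*b)*c)* : 3 symbol transitions
  ((c*b)*c)* ∪ b : 4 symbol transitions
  (((c*b)*c)* ∪ b)* : 4 symbol transitions

4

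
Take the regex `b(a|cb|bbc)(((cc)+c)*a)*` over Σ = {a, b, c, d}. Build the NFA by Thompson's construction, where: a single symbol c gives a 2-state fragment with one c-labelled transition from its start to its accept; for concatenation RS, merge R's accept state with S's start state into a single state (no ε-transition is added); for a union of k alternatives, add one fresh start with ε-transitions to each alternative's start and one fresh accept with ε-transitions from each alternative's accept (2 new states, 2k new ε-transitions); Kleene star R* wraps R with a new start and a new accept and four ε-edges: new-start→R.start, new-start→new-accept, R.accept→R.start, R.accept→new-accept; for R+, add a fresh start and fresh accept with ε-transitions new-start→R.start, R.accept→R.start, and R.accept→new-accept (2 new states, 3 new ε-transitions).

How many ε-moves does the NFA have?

Per subexpression:
Each of the 11 symbol leaves contributes 0 ε-transitions.
  cb : 0 ε-transitions
  bbc : 0 ε-transitions
  a|cb|bbc : 6 ε-transitions
  cc : 0 ε-transitions
  (cc)+ : 3 ε-transitions
  (cc)+c : 3 ε-transitions
  ((cc)+c)* : 7 ε-transitions
  ((cc)+c)*a : 7 ε-transitions
  (((cc)+c)*a)* : 11 ε-transitions
  b(a|cb|bbc)(((cc)+c)*a)* : 17 ε-transitions

17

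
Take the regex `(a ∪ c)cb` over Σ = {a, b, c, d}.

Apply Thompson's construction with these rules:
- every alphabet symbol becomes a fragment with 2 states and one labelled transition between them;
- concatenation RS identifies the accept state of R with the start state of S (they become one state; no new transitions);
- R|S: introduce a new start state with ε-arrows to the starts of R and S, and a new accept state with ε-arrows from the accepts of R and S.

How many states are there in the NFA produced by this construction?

8

Per subexpression:
Each of the 4 symbol leaves contributes a 2-state fragment.
  a ∪ c — 6 states
  (a ∪ c)cb — 8 states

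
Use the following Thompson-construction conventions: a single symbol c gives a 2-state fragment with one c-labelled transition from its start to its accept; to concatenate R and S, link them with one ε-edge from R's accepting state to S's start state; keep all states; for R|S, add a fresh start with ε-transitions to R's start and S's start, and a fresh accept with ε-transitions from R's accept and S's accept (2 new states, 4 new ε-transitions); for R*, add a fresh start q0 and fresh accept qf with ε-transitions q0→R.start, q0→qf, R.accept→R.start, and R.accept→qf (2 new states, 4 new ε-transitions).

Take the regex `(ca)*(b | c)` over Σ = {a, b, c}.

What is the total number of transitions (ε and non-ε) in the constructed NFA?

Bottom-up over the parse tree:
Each of the 4 symbol leaves contributes 1 transition (1 symbol, 0 ε).
  ca = 3 transitions (2 symbol, 1 ε)
  (ca)* = 7 transitions (2 symbol, 5 ε)
  b | c = 6 transitions (2 symbol, 4 ε)
  (ca)*(b | c) = 14 transitions (4 symbol, 10 ε)

14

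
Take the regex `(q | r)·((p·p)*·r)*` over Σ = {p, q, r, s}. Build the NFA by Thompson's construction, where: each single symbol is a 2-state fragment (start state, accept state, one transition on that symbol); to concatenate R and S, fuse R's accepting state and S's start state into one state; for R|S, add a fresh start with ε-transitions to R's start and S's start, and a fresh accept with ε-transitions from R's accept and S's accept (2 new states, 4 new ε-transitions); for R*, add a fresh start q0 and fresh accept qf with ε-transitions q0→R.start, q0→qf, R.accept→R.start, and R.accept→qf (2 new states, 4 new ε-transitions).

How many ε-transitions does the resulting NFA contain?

12

Building bottom-up:
Each of the 5 symbol leaves contributes 0 ε-transitions.
  q | r → 4 ε-transitions
  p·p → 0 ε-transitions
  (p·p)* → 4 ε-transitions
  (p·p)*·r → 4 ε-transitions
  ((p·p)*·r)* → 8 ε-transitions
  (q | r)·((p·p)*·r)* → 12 ε-transitions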